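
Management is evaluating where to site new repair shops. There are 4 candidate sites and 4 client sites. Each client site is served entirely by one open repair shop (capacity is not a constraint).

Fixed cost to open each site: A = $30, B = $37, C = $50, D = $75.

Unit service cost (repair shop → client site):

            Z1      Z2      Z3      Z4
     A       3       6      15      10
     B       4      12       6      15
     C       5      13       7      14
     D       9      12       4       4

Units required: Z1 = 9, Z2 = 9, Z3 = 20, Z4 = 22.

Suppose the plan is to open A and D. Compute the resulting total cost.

Total cost: 354

Each client site is assigned to its cheapest site among the open ones.
{A, D}: Z1→A 3·9=27, Z2→A 6·9=54, Z3→D 4·20=80, Z4→D 4·22=88. Service 249; fixed 105; total 354.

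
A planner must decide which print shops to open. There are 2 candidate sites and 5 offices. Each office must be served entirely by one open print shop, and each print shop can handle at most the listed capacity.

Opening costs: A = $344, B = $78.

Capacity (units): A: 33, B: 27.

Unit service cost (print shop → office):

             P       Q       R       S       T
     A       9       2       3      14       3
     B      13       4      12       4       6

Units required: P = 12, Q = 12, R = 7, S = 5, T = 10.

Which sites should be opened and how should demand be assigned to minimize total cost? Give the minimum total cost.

Minimum total cost: 649

Open {A, B}: P→A 9·12=108, Q→B 4·12=48, R→A 3·7=21, S→B 4·5=20, T→A 3·10=30.
Loads: A carries 29/33, B carries 17/27. Service 227; fixed 422; total 649.
Next best feasible plan costs 655.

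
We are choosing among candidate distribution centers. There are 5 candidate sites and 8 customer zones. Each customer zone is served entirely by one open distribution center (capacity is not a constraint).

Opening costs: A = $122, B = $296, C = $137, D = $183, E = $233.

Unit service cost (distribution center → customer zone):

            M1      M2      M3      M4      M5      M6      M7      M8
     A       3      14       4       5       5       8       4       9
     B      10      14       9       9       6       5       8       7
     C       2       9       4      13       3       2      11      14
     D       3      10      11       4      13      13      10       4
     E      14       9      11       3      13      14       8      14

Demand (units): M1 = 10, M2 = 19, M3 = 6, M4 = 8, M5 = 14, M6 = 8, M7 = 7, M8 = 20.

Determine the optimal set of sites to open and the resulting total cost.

Open C and D; minimum total cost 775.

For any fixed open set, each customer zone goes to its cheapest open site; total = fixed + service.
{C, D}: M1→C 2·10=20, M2→C 9·19=171, M3→C 4·6=24, M4→D 4·8=32, M5→C 3·14=42, M6→C 2·8=16, M7→D 10·7=70, M8→D 4·20=80. Service 455; fixed 320; total 775.
{A, C}: service 521 + fixed 259 = 780
{A, D}: service 518 + fixed 305 = 823
{A, B, C, D, E}: service 405 + fixed 971 = 1376
No other subset beats 775.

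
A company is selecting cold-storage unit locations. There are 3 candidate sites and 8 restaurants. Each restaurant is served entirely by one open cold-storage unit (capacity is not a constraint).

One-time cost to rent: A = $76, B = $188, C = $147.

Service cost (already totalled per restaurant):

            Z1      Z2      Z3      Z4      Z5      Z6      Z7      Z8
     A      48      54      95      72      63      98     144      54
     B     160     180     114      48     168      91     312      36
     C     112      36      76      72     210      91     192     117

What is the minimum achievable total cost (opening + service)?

For any fixed open set, each restaurant goes to its cheapest open site; total = fixed + service.
{A}: Z1→A 48, Z2→A 54, Z3→A 95, Z4→A 72, Z5→A 63, Z6→A 98, Z7→A 144, Z8→A 54. Service 628; fixed 76; total 704.
{A, C}: Z1→A 48, Z2→C 36, Z3→C 76, Z4→A 72, Z5→A 63, Z6→C 91, Z7→A 144, Z8→A 54. Service 584; fixed 223; total 807.
{A, B}: Z1→A 48, Z2→A 54, Z3→A 95, Z4→B 48, Z5→A 63, Z6→B 91, Z7→A 144, Z8→B 36. Service 579; fixed 264; total 843.
{A, B, C}: Z1→A 48, Z2→C 36, Z3→C 76, Z4→B 48, Z5→A 63, Z6→B 91, Z7→A 144, Z8→B 36. Service 542; fixed 411; total 953.
No other subset beats 704.

Minimum total cost: 704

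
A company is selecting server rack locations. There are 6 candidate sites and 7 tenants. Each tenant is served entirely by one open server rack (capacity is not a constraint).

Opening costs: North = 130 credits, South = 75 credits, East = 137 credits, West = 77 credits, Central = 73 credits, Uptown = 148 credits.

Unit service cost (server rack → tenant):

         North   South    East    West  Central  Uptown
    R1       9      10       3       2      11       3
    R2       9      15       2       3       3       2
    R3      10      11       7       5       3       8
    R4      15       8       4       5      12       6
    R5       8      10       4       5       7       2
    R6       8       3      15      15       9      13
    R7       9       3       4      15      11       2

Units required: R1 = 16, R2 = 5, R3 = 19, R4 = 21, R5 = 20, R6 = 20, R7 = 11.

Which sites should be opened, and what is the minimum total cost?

Open South and West; minimum total cost 592.

For any fixed open set, each tenant goes to its cheapest open site; total = fixed + service.
{South, West}: R1→West 2·16=32, R2→West 3·5=15, R3→West 5·19=95, R4→West 5·21=105, R5→West 5·20=100, R6→South 3·20=60, R7→South 3·11=33. Service 440; fixed 152; total 592.
{South, West, Central}: service 402 + fixed 225 = 627
{South, East, Central}: service 372 + fixed 285 = 657
{North, South, East, West, Central, Uptown}: service 305 + fixed 640 = 945
No other subset beats 592.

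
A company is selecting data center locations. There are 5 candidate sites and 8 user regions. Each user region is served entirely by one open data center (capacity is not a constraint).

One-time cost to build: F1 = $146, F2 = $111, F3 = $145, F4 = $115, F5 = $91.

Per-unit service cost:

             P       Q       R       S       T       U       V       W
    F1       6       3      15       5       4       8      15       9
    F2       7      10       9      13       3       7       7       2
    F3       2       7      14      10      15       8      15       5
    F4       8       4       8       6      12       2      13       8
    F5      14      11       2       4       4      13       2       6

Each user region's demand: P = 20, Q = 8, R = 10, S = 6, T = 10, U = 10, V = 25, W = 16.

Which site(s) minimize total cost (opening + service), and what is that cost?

Open F3 and F5; minimum total cost 626.

For any fixed open set, each user region goes to its cheapest open site; total = fixed + service.
{F3, F5}: P→F3 2·20=40, Q→F3 7·8=56, R→F5 2·10=20, S→F5 4·6=24, T→F5 4·10=40, U→F3 8·10=80, V→F5 2·25=50, W→F3 5·16=80. Service 390; fixed 236; total 626.
{F2, F5}: P→F2 7·20=140, Q→F2 10·8=80, R→F5 2·10=20, S→F5 4·6=24, T→F2 3·10=30, U→F2 7·10=70, V→F5 2·25=50, W→F2 2·16=32. Service 446; fixed 202; total 648.
{F4, F5}: service 442 + fixed 206 = 648
{F1, F2, F3, F4, F5}: service 240 + fixed 608 = 848
No other subset beats 626.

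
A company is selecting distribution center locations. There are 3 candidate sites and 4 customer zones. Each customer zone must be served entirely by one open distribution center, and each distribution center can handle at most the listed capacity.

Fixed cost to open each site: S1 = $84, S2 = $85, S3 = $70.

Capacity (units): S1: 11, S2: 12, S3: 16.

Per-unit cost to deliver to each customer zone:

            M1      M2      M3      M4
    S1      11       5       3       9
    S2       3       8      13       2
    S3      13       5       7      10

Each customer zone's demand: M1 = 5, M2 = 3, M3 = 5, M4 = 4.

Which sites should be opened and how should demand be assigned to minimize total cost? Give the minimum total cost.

Open {S1, S2}: M1→S2 3·5=15, M2→S1 5·3=15, M3→S1 3·5=15, M4→S2 2·4=8.
Loads: S1 carries 8/11, S2 carries 9/12. Service 53; fixed 169; total 222.
Next best feasible plan costs 228.

Minimum total cost: 222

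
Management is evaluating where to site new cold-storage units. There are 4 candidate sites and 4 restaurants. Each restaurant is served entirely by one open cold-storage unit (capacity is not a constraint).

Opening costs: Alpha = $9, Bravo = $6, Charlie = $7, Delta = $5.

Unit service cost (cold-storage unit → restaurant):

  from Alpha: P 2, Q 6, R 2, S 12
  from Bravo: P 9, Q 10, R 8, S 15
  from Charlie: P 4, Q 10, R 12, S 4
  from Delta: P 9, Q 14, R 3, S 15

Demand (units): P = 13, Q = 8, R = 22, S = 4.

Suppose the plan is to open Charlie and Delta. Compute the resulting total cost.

Each restaurant is assigned to its cheapest site among the open ones.
{Charlie, Delta}: P→Charlie 4·13=52, Q→Charlie 10·8=80, R→Delta 3·22=66, S→Charlie 4·4=16. Service 214; fixed 12; total 226.

Total cost: 226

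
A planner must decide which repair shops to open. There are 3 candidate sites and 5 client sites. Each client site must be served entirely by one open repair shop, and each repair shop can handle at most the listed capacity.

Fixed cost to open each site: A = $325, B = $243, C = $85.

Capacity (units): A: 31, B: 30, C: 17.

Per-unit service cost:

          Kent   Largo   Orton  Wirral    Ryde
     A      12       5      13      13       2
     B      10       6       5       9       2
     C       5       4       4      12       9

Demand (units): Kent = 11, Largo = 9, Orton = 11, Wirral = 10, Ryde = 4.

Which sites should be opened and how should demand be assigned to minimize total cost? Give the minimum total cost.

Open {B, C}: Kent→C 5·11=55, Largo→B 6·9=54, Orton→B 5·11=55, Wirral→B 9·10=90, Ryde→C 9·4=36.
Loads: B carries 30/30, C carries 15/17. Service 290; fixed 328; total 618.
Next best feasible plan costs 662.

Minimum total cost: 618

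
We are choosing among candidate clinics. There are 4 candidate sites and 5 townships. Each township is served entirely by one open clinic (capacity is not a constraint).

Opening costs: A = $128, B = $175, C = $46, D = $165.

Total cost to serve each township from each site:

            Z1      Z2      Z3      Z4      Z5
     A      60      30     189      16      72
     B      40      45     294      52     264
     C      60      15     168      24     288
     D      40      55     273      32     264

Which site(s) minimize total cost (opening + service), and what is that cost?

For any fixed open set, each township goes to its cheapest open site; total = fixed + service.
{A}: Z1→A 60, Z2→A 30, Z3→A 189, Z4→A 16, Z5→A 72. Service 367; fixed 128; total 495.
{A, C}: Z1→A 60, Z2→C 15, Z3→C 168, Z4→A 16, Z5→A 72. Service 331; fixed 174; total 505.
{C}: service 555 + fixed 46 = 601
{A, B, C, D}: service 311 + fixed 514 = 825
(All 15 nonempty subsets were checked; A only is lowest.)

Open A only; minimum total cost 495.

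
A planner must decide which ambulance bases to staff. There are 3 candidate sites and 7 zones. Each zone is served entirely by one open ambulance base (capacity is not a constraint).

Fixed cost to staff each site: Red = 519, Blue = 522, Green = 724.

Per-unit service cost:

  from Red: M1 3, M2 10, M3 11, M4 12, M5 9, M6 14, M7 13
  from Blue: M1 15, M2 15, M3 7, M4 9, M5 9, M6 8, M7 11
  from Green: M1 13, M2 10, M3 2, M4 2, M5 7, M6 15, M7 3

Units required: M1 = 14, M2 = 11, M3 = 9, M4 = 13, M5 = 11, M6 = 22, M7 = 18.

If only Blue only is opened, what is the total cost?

Each zone is assigned to its cheapest site among the open ones.
{Blue}: M1→Blue 15·14=210, M2→Blue 15·11=165, M3→Blue 7·9=63, M4→Blue 9·13=117, M5→Blue 9·11=99, M6→Blue 8·22=176, M7→Blue 11·18=198. Service 1028; fixed 522; total 1550.

Total cost: 1550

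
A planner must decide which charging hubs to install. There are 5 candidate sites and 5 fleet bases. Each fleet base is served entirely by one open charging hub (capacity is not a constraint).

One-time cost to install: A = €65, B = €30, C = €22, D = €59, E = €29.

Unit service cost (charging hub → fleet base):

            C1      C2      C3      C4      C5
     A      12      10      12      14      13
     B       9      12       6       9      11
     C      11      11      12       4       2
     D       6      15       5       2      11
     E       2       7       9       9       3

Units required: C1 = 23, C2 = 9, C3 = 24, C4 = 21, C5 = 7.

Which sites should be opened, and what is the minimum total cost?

For any fixed open set, each fleet base goes to its cheapest open site; total = fixed + service.
{D, E}: C1→E 2·23=46, C2→E 7·9=63, C3→D 5·24=120, C4→D 2·21=42, C5→E 3·7=21. Service 292; fixed 88; total 380.
{C, D, E}: C1→E 2·23=46, C2→E 7·9=63, C3→D 5·24=120, C4→D 2·21=42, C5→C 2·7=14. Service 285; fixed 110; total 395.
{B, D, E}: service 292 + fixed 118 = 410
{A, B, C, D, E}: service 285 + fixed 205 = 490
No other subset beats 380.

Open D and E; minimum total cost 380.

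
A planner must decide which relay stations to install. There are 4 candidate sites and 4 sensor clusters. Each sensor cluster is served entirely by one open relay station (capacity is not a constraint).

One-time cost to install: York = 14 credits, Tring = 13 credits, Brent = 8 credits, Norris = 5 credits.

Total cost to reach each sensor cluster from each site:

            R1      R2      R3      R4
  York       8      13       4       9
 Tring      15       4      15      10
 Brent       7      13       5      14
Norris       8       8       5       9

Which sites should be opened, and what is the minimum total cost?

For any fixed open set, each sensor cluster goes to its cheapest open site; total = fixed + service.
{Norris}: R1→Norris 8, R2→Norris 8, R3→Norris 5, R4→Norris 9. Service 30; fixed 5; total 35.
{Brent, Norris}: service 29 + fixed 13 = 42
{Tring, Norris}: service 26 + fixed 18 = 44
{York, Tring, Brent, Norris}: R1→Brent 7, R2→Tring 4, R3→York 4, R4→York 9. Service 24; fixed 40; total 64.
(All 15 nonempty subsets were checked; Norris only is lowest.)

Open Norris only; minimum total cost 35.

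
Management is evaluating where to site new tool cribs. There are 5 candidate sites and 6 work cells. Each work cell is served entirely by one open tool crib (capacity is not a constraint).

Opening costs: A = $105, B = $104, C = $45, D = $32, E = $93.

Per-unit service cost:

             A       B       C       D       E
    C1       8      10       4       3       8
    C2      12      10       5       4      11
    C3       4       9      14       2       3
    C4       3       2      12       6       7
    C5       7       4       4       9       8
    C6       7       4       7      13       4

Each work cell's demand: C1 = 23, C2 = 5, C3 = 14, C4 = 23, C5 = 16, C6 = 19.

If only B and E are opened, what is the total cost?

Each work cell is assigned to its cheapest site among the open ones.
{B, E}: C1→E 8·23=184, C2→B 10·5=50, C3→E 3·14=42, C4→B 2·23=46, C5→B 4·16=64, C6→B 4·19=76. Service 462; fixed 197; total 659.

Total cost: 659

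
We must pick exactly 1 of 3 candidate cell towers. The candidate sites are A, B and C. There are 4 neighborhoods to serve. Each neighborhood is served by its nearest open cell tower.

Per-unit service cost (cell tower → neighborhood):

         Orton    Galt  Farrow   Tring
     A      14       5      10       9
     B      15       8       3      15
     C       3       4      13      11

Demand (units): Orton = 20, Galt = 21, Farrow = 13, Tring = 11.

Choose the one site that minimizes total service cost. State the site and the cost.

With exactly 1 open, each neighborhood uses its cheapest among the chosen.
{C}: Orton→C 3·20=60, Galt→C 4·21=84, Farrow→C 13·13=169, Tring→C 11·11=121. Service cost 434.
{A}: service cost 614
{B}: service cost 672
Among all 3 size-1 choices, {C} is lowest.

Choose C only; total service cost 434.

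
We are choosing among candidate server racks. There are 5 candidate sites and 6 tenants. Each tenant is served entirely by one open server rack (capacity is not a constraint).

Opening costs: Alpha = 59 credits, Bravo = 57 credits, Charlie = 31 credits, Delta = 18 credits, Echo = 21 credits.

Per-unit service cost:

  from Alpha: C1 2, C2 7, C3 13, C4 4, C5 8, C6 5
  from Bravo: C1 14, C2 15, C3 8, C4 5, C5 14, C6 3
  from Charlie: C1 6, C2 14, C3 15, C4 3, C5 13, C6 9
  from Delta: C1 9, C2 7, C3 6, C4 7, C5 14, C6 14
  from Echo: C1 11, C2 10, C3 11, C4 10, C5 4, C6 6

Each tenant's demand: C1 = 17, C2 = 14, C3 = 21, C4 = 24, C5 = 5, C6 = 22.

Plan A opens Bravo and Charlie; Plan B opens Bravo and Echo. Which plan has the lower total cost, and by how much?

Plan A: {Bravo, Charlie}: C1→Charlie 6·17=102, C2→Charlie 14·14=196, C3→Bravo 8·21=168, C4→Charlie 3·24=72, C5→Charlie 13·5=65, C6→Bravo 3·22=66. Service 669; fixed 88; total 757.
Plan B: {Bravo, Echo}: C1→Echo 11·17=187, C2→Echo 10·14=140, C3→Bravo 8·21=168, C4→Bravo 5·24=120, C5→Echo 4·5=20, C6→Bravo 3·22=66. Service 701; fixed 78; total 779.
Difference: |757 − 779| = 22.

Plan A is cheaper by 22.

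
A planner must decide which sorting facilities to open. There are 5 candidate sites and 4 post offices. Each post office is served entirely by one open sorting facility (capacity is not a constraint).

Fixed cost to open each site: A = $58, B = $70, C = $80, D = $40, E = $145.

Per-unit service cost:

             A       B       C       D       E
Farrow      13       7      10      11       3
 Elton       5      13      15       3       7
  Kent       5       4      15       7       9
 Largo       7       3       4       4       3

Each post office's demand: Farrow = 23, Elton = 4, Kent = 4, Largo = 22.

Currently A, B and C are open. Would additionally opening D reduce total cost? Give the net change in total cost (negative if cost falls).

No — net change +32 (cost rises by 32).

Current service cost with {A, B, C}: 263.
Adding D: each post office re-picks its cheapest; new service cost 255, saving 8.
Extra fixed cost: 40. Net change = 40 − 8 = 32.
(Totals: 471 → 503.)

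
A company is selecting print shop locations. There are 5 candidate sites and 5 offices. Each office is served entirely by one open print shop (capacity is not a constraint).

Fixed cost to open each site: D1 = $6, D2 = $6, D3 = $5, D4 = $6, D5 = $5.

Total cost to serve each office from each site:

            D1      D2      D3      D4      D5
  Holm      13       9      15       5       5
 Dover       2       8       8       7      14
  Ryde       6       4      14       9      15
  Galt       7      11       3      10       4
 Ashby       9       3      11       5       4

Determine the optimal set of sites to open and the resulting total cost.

Open D1 and D5; minimum total cost 32.

For any fixed open set, each office goes to its cheapest open site; total = fixed + service.
{D1, D5}: Holm→D5 5, Dover→D1 2, Ryde→D1 6, Galt→D5 4, Ashby→D5 4. Service 21; fixed 11; total 32.
{D1, D2, D5}: service 18 + fixed 17 = 35
{D2, D5}: service 24 + fixed 11 = 35
{D1, D2, D3, D4, D5}: service 17 + fixed 28 = 45
No other subset beats 32.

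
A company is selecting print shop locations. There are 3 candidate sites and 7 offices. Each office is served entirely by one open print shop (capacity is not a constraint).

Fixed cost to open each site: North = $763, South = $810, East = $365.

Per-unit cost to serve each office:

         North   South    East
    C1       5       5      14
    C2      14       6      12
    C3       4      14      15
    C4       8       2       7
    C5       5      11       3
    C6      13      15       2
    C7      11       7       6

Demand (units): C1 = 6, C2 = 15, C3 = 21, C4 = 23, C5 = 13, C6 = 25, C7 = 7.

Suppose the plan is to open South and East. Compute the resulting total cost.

Each office is assigned to its cheapest site among the open ones.
{South, East}: C1→South 5·6=30, C2→South 6·15=90, C3→South 14·21=294, C4→South 2·23=46, C5→East 3·13=39, C6→East 2·25=50, C7→East 6·7=42. Service 591; fixed 1175; total 1766.

Total cost: 1766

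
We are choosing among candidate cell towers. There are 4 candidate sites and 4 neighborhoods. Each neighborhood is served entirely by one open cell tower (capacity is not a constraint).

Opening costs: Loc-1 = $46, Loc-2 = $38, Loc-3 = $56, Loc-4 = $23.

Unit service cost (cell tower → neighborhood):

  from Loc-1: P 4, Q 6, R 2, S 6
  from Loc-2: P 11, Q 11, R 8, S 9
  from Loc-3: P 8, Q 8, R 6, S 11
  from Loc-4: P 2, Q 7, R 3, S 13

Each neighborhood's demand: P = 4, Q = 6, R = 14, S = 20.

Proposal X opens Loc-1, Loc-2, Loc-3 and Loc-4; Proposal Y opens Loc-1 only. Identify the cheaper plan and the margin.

Proposal X: {Loc-1, Loc-2, Loc-3, Loc-4}: P→Loc-4 2·4=8, Q→Loc-1 6·6=36, R→Loc-1 2·14=28, S→Loc-1 6·20=120. Service 192; fixed 163; total 355.
Proposal Y: {Loc-1}: P→Loc-1 4·4=16, Q→Loc-1 6·6=36, R→Loc-1 2·14=28, S→Loc-1 6·20=120. Service 200; fixed 46; total 246.
Difference: |355 − 246| = 109.

Proposal Y is cheaper by 109.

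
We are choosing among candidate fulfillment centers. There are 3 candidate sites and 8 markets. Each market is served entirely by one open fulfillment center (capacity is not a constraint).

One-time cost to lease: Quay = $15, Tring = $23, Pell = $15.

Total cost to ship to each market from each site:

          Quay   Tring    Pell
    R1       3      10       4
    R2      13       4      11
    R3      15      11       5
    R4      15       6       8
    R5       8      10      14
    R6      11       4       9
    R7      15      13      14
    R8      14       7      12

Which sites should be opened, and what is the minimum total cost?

Open Tring only; minimum total cost 88.

For any fixed open set, each market goes to its cheapest open site; total = fixed + service.
{Tring}: R1→Tring 10, R2→Tring 4, R3→Tring 11, R4→Tring 6, R5→Tring 10, R6→Tring 4, R7→Tring 13, R8→Tring 7. Service 65; fixed 23; total 88.
{Tring, Pell}: service 53 + fixed 38 = 91
{Pell}: service 77 + fixed 15 = 92
{Quay, Tring, Pell}: service 50 + fixed 53 = 103
No other subset beats 88.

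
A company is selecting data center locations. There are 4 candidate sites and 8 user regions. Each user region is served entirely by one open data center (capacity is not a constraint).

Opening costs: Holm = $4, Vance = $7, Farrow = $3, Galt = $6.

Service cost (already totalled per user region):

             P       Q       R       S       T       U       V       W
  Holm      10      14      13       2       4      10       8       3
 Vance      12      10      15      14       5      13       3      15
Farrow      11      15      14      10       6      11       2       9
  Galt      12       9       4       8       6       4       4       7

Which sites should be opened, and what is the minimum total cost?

Open Holm and Galt; minimum total cost 50.

For any fixed open set, each user region goes to its cheapest open site; total = fixed + service.
{Holm, Galt}: P→Holm 10, Q→Galt 9, R→Galt 4, S→Holm 2, T→Holm 4, U→Galt 4, V→Galt 4, W→Holm 3. Service 40; fixed 10; total 50.
{Holm, Farrow, Galt}: service 38 + fixed 13 = 51
{Holm, Vance, Galt}: P→Holm 10, Q→Galt 9, R→Galt 4, S→Holm 2, T→Holm 4, U→Galt 4, V→Vance 3, W→Holm 3. Service 39; fixed 17; total 56.
{Holm, Vance, Farrow, Galt}: P→Holm 10, Q→Galt 9, R→Galt 4, S→Holm 2, T→Holm 4, U→Galt 4, V→Farrow 2, W→Holm 3. Service 38; fixed 20; total 58.
No other subset beats 50.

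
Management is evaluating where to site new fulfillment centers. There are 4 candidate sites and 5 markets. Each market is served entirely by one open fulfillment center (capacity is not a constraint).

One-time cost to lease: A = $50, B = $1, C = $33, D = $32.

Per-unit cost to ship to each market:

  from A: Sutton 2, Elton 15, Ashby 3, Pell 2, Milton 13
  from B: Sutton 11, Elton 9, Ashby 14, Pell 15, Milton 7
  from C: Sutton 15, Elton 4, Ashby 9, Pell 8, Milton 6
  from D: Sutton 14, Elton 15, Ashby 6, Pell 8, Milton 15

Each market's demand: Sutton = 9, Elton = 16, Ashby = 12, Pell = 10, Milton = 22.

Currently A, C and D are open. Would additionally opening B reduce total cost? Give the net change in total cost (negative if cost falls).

Current service cost with {A, C, D}: 270.
Adding B: each market re-picks its cheapest; new service cost 270, saving 0.
Extra fixed cost: 1. Net change = 1 − 0 = 1.
(Totals: 385 → 386.)

No — net change +1 (cost rises by 1).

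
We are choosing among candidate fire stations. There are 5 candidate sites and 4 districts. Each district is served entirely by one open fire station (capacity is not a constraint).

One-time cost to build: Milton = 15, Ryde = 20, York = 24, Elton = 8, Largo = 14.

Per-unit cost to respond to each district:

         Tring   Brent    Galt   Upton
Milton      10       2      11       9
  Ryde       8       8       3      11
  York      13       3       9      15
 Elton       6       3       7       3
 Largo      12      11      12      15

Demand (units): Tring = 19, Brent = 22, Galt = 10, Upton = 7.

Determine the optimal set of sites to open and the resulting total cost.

For any fixed open set, each district goes to its cheapest open site; total = fixed + service.
{Milton, Ryde, Elton}: Tring→Elton 6·19=114, Brent→Milton 2·22=44, Galt→Ryde 3·10=30, Upton→Elton 3·7=21. Service 209; fixed 43; total 252.
{Ryde, Elton}: Tring→Elton 6·19=114, Brent→Elton 3·22=66, Galt→Ryde 3·10=30, Upton→Elton 3·7=21. Service 231; fixed 28; total 259.
{Milton, Ryde, Elton, Largo}: service 209 + fixed 57 = 266
{Milton, Ryde, York, Elton, Largo}: Tring→Elton 6·19=114, Brent→Milton 2·22=44, Galt→Ryde 3·10=30, Upton→Elton 3·7=21. Service 209; fixed 81; total 290.
No other subset beats 252.

Open Milton, Ryde and Elton; minimum total cost 252.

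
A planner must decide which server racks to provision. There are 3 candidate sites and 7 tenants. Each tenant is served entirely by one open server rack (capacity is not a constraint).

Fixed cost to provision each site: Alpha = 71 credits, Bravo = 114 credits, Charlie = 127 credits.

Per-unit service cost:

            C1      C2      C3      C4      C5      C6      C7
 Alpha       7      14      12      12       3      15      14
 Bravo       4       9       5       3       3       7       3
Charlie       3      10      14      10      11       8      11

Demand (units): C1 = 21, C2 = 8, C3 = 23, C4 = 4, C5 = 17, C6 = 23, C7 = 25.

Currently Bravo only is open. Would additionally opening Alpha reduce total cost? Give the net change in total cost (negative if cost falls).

Current service cost with {Bravo}: 570.
Adding Alpha: each tenant re-picks its cheapest; new service cost 570, saving 0.
Extra fixed cost: 71. Net change = 71 − 0 = 71.
(Totals: 684 → 755.)

No — net change +71 (cost rises by 71).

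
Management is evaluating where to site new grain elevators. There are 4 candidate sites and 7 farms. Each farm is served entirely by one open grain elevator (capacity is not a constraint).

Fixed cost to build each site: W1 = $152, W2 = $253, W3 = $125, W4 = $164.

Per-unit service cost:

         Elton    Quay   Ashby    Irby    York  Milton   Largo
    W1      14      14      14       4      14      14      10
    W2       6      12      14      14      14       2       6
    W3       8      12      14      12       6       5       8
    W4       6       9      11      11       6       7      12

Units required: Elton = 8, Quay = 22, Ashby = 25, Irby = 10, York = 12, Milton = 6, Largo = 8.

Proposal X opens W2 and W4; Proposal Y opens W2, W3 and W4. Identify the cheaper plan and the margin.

Proposal X: {W2, W4}: Elton→W2 6·8=48, Quay→W4 9·22=198, Ashby→W4 11·25=275, Irby→W4 11·10=110, York→W4 6·12=72, Milton→W2 2·6=12, Largo→W2 6·8=48. Service 763; fixed 417; total 1180.
Proposal Y: {W2, W3, W4}: Elton→W2 6·8=48, Quay→W4 9·22=198, Ashby→W4 11·25=275, Irby→W4 11·10=110, York→W3 6·12=72, Milton→W2 2·6=12, Largo→W2 6·8=48. Service 763; fixed 542; total 1305.
Difference: |1180 − 1305| = 125.

Proposal X is cheaper by 125.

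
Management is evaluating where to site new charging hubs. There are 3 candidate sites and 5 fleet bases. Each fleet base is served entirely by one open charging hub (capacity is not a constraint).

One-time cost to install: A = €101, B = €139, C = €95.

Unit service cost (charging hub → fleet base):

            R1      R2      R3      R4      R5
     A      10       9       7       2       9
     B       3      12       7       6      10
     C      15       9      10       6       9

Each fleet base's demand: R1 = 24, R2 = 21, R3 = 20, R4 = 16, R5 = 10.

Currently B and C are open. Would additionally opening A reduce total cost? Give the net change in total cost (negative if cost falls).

Current service cost with {B, C}: 587.
Adding A: each fleet base re-picks its cheapest; new service cost 523, saving 64.
Extra fixed cost: 101. Net change = 101 − 64 = 37.
(Totals: 821 → 858.)

No — net change +37 (cost rises by 37).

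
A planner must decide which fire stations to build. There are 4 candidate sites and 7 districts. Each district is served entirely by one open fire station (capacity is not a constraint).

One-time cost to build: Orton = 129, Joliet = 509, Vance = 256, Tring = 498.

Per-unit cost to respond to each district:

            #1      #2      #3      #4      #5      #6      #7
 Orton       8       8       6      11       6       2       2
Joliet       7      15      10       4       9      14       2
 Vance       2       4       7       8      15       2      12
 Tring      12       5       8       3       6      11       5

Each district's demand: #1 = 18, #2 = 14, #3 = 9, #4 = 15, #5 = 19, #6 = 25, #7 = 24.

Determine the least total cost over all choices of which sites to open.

For any fixed open set, each district goes to its cheapest open site; total = fixed + service.
{Orton}: #1→Orton 8·18=144, #2→Orton 8·14=112, #3→Orton 6·9=54, #4→Orton 11·15=165, #5→Orton 6·19=114, #6→Orton 2·25=50, #7→Orton 2·24=48. Service 687; fixed 129; total 816.
{Orton, Vance}: service 478 + fixed 385 = 863
{Orton, Tring}: #1→Orton 8·18=144, #2→Tring 5·14=70, #3→Orton 6·9=54, #4→Tring 3·15=45, #5→Orton 6·19=114, #6→Orton 2·25=50, #7→Orton 2·24=48. Service 525; fixed 627; total 1152.
{Orton, Joliet, Vance, Tring}: service 403 + fixed 1392 = 1795
No other subset beats 816.

Minimum total cost: 816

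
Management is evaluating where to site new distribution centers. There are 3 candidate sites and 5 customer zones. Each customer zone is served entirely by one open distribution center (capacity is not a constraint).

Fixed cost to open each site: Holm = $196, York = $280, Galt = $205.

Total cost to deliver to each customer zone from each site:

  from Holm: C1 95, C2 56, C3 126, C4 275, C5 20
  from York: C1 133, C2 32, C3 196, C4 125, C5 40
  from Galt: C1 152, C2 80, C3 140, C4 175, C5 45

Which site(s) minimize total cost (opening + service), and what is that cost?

For any fixed open set, each customer zone goes to its cheapest open site; total = fixed + service.
{Holm}: C1→Holm 95, C2→Holm 56, C3→Holm 126, C4→Holm 275, C5→Holm 20. Service 572; fixed 196; total 768.
{Galt}: service 592 + fixed 205 = 797
{York}: C1→York 133, C2→York 32, C3→York 196, C4→York 125, C5→York 40. Service 526; fixed 280; total 806.
{Holm, York, Galt}: C1→Holm 95, C2→York 32, C3→Holm 126, C4→York 125, C5→Holm 20. Service 398; fixed 681; total 1079.
No other subset beats 768.

Open Holm only; minimum total cost 768.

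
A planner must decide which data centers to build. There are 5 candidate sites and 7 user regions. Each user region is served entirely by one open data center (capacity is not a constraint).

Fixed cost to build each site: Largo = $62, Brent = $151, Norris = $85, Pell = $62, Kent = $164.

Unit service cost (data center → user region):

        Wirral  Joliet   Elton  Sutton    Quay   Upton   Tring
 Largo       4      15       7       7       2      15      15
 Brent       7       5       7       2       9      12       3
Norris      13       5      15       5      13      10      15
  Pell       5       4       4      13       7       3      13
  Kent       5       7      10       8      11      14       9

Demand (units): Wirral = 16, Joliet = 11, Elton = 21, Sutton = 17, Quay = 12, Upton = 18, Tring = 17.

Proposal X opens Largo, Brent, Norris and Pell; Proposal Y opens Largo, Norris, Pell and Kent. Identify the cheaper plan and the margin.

Proposal X: {Largo, Brent, Norris, Pell}: Wirral→Largo 4·16=64, Joliet→Pell 4·11=44, Elton→Pell 4·21=84, Sutton→Brent 2·17=34, Quay→Largo 2·12=24, Upton→Pell 3·18=54, Tring→Brent 3·17=51. Service 355; fixed 360; total 715.
Proposal Y: {Largo, Norris, Pell, Kent}: Wirral→Largo 4·16=64, Joliet→Pell 4·11=44, Elton→Pell 4·21=84, Sutton→Norris 5·17=85, Quay→Largo 2·12=24, Upton→Pell 3·18=54, Tring→Kent 9·17=153. Service 508; fixed 373; total 881.
Difference: |715 − 881| = 166.

Proposal X is cheaper by 166.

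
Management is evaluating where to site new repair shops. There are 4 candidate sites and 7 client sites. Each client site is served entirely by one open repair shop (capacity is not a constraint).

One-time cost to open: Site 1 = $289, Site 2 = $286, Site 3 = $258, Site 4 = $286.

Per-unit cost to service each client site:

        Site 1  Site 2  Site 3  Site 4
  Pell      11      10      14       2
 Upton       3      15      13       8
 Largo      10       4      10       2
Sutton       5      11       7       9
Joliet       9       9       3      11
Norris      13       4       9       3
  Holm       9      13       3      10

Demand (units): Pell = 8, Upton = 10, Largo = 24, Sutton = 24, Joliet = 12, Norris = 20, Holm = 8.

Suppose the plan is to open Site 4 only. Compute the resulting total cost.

Total cost: 918

Each client site is assigned to its cheapest site among the open ones.
{Site 4}: Pell→Site 4 2·8=16, Upton→Site 4 8·10=80, Largo→Site 4 2·24=48, Sutton→Site 4 9·24=216, Joliet→Site 4 11·12=132, Norris→Site 4 3·20=60, Holm→Site 4 10·8=80. Service 632; fixed 286; total 918.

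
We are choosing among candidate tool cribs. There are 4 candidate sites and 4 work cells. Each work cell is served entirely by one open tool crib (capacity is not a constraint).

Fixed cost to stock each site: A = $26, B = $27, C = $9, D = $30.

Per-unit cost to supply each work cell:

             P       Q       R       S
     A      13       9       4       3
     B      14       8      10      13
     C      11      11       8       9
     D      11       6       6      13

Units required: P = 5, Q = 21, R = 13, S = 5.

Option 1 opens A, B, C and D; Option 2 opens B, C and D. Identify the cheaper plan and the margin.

Option 1: {A, B, C, D}: P→C 11·5=55, Q→D 6·21=126, R→A 4·13=52, S→A 3·5=15. Service 248; fixed 92; total 340.
Option 2: {B, C, D}: P→C 11·5=55, Q→D 6·21=126, R→D 6·13=78, S→C 9·5=45. Service 304; fixed 66; total 370.
Difference: |340 − 370| = 30.

Option 1 is cheaper by 30.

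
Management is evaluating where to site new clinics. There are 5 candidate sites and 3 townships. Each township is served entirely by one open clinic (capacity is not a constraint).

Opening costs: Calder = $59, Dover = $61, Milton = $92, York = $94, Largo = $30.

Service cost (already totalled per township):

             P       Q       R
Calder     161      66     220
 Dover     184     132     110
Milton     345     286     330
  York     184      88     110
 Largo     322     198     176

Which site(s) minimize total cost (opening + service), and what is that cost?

For any fixed open set, each township goes to its cheapest open site; total = fixed + service.
{Calder, Dover}: P→Calder 161, Q→Calder 66, R→Dover 110. Service 337; fixed 120; total 457.
{York}: service 382 + fixed 94 = 476
{Calder, Dover, Largo}: P→Calder 161, Q→Calder 66, R→Dover 110. Service 337; fixed 150; total 487.
{Calder, Dover, Milton, York, Largo}: service 337 + fixed 336 = 673
No other subset beats 457.

Open Calder and Dover; minimum total cost 457.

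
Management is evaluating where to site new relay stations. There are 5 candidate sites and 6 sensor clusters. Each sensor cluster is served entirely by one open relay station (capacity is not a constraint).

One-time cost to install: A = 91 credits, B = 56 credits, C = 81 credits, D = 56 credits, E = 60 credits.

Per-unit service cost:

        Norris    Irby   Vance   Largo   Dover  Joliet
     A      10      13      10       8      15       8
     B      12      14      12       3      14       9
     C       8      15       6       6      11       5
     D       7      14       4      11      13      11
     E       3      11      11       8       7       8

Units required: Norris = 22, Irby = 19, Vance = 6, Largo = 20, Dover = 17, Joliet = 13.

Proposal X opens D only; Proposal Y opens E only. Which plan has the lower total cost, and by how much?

Proposal X: {D}: Norris→D 7·22=154, Irby→D 14·19=266, Vance→D 4·6=24, Largo→D 11·20=220, Dover→D 13·17=221, Joliet→D 11·13=143. Service 1028; fixed 56; total 1084.
Proposal Y: {E}: Norris→E 3·22=66, Irby→E 11·19=209, Vance→E 11·6=66, Largo→E 8·20=160, Dover→E 7·17=119, Joliet→E 8·13=104. Service 724; fixed 60; total 784.
Difference: |1084 − 784| = 300.

Proposal Y is cheaper by 300.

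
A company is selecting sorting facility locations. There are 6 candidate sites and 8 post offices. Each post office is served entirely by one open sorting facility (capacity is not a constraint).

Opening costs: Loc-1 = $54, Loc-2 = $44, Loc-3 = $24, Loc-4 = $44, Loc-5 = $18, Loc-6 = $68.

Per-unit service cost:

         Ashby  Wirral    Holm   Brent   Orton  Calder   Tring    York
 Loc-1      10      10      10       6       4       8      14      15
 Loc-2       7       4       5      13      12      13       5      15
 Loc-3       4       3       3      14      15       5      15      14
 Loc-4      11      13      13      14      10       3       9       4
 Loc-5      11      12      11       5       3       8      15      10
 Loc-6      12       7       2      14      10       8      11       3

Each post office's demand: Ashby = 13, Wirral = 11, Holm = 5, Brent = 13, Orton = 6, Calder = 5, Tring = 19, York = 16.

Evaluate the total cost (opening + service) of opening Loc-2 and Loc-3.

Each post office is assigned to its cheapest site among the open ones.
{Loc-2, Loc-3}: Ashby→Loc-3 4·13=52, Wirral→Loc-3 3·11=33, Holm→Loc-3 3·5=15, Brent→Loc-2 13·13=169, Orton→Loc-2 12·6=72, Calder→Loc-3 5·5=25, Tring→Loc-2 5·19=95, York→Loc-3 14·16=224. Service 685; fixed 68; total 753.

Total cost: 753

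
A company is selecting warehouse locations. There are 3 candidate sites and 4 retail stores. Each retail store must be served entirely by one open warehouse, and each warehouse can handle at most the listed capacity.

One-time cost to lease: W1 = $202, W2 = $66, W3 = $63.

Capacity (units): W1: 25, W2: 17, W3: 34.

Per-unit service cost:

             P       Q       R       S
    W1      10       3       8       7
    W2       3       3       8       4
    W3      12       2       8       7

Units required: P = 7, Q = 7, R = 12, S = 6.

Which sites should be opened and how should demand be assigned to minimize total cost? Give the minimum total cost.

Open {W2, W3}: P→W2 3·7=21, Q→W3 2·7=14, R→W3 8·12=96, S→W2 4·6=24.
Loads: W2 carries 13/17, W3 carries 19/34. Service 155; fixed 129; total 284.
Next best feasible plan costs 299.

Minimum total cost: 284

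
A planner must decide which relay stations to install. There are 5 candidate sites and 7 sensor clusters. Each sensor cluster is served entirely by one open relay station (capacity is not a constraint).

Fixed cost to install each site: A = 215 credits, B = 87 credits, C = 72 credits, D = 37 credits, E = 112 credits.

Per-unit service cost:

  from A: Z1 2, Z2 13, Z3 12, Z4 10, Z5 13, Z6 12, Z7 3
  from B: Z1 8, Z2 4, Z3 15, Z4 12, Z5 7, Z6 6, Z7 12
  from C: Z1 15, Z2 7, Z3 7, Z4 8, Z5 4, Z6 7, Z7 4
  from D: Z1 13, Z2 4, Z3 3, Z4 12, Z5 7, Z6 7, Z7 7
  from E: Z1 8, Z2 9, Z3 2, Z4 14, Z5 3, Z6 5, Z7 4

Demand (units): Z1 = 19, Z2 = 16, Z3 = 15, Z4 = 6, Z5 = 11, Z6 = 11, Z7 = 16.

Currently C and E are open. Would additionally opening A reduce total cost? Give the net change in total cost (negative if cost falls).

Current service cost with {C, E}: 494.
Adding A: each sensor cluster re-picks its cheapest; new service cost 364, saving 130.
Extra fixed cost: 215. Net change = 215 − 130 = 85.
(Totals: 678 → 763.)

No — net change +85 (cost rises by 85).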